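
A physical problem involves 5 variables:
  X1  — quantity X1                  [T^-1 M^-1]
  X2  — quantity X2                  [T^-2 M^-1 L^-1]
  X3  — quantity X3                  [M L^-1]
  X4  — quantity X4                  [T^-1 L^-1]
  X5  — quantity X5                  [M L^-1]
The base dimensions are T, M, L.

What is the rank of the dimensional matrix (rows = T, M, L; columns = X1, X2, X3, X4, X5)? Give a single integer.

Exponent matrix [T,M,L] × [X1,X2,X3,X4,X5]:
  T: [-1 -2  0 -1  0]
  M: [-1 -1  1  0  1]
  L: [ 0 -1 -1 -1 -1]
RREF → pivots at {X1,X2} ⇒ r = 2

2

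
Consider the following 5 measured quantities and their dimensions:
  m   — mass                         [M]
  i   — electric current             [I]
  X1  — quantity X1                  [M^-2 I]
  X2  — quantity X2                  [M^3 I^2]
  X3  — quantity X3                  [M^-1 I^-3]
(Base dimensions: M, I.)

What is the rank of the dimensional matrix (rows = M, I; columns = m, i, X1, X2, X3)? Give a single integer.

2

Exponent matrix [M,I] × [m,i,X1,X2,X3]:
  M: [ 1  0 -2  3 -1]
  I: [ 0  1  1  2 -3]
Echelon form has 2 nonzero rows (pivots: m,i)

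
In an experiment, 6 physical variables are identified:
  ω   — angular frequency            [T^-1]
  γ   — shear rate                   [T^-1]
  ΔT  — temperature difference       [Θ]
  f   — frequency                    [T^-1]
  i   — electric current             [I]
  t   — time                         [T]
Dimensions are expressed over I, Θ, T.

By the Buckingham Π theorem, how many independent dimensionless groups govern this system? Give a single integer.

3

Exponent matrix [I,Θ,T] × [ω,γ,ΔT,f,i,t]:
  I: [ 0  0  0  0  1  0]
  Θ: [ 0  0  1  0  0  0]
  T: [-1 -1  0 -1  0  1]
RREF → pivots at {ω,ΔT,i} ⇒ r = 3
Π count = n − r = 6 − 3 = 3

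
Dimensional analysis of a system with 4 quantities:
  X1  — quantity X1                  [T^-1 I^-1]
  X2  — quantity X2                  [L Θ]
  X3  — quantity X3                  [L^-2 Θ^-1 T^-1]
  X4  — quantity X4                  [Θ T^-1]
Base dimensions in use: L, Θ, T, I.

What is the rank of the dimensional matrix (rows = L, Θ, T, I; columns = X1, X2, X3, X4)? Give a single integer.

Dimensional matrix (L×Θ×T×I by X1×X2×X3×X4):
  L: [ 0  1 -2  0]
  Θ: [ 0  1 -1  1]
  T: [-1  0 -1 -1]
  I: [-1  0  0  0]
Row reduction gives pivot columns X1,X2,X3; rank = 3

3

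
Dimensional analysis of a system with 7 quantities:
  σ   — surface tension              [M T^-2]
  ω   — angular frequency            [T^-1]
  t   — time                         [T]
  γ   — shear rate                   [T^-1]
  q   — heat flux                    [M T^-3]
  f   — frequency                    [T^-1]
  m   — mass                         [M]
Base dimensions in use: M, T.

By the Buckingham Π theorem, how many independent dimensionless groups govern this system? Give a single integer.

5

Write exponents as rows M,T / cols σ,ω,t,γ,q,f,m:
  M: [ 1  0  0  0  1  0  1]
  T: [-2 -1  1 -1 -3 -1  0]
Echelon form has 2 nonzero rows (pivots: σ,ω)
Π count = n − r = 7 − 2 = 5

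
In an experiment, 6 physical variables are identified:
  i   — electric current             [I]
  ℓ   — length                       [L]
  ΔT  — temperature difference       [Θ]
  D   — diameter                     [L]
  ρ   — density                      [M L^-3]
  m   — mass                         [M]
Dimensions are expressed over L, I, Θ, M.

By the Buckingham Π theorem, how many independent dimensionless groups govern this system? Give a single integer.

Exponent matrix [L,I,Θ,M] × [i,ℓ,ΔT,D,ρ,m]:
  L: [ 0  1  0  1 -3  0]
  I: [ 1  0  0  0  0  0]
  Θ: [ 0  0  1  0  0  0]
  M: [ 0  0  0  0  1  1]
Row reduction gives pivot columns i,ℓ,ΔT,ρ; rank = 4
n=6, r=4 ⇒ 2 dimensionless groups

2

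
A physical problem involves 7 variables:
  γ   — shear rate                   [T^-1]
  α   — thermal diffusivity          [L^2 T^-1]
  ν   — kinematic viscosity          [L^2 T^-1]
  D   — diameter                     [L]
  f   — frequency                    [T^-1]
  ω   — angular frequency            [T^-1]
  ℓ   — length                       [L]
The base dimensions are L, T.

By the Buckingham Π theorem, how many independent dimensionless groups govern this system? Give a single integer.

5

Exponent matrix [L,T] × [γ,α,ν,D,f,ω,ℓ]:
  L: [ 0  2  2  1  0  0  1]
  T: [-1 -1 -1  0 -1 -1  0]
Echelon form has 2 nonzero rows (pivots: γ,α)
n=7, r=2 ⇒ 5 dimensionless groups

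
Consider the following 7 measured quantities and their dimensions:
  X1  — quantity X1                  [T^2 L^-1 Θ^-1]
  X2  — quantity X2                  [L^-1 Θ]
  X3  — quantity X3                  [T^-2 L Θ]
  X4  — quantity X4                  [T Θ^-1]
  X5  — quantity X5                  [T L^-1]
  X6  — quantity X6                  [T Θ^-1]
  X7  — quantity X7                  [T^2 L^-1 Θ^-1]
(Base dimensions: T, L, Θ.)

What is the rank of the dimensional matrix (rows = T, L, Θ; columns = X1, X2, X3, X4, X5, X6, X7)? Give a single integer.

2

Dimensional matrix (T×L×Θ by X1×X2×X3×X4×X5×X6×X7):
  T: [ 2  0 -2  1  1  1  2]
  L: [-1 -1  1  0 -1  0 -1]
  Θ: [-1  1  1 -1  0 -1 -1]
Row reduction gives pivot columns X1,X2; rank = 2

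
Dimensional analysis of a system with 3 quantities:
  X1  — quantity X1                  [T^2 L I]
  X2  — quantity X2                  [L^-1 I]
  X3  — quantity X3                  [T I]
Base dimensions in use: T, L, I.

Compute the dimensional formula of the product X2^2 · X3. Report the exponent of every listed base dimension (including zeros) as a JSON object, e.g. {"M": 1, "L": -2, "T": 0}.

{"T": 1, "L": -2, "I": 3}

Exponent matrix [T,L,I] × [X1,X2,X3]:
  T: [ 2  0  1]
  L: [ 1 -1  0]
  I: [ 1  1  1]
  [T]: (2)·0+(1)·1 = 1
  [L]: (2)·-1+(1)·0 = -2
  [I]: (2)·1+(1)·1 = 3
⇒ T L^-2 I^3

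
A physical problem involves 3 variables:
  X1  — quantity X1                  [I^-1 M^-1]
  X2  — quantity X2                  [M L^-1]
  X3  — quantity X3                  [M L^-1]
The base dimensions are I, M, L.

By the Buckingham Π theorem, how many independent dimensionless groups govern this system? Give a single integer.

1

Dimensional matrix (I×M×L by X1×X2×X3):
  I: [-1  0  0]
  M: [-1  1  1]
  L: [ 0 -1 -1]
Echelon form has 2 nonzero rows (pivots: X1,X2)
3 vars − rank 2 = 1 Π group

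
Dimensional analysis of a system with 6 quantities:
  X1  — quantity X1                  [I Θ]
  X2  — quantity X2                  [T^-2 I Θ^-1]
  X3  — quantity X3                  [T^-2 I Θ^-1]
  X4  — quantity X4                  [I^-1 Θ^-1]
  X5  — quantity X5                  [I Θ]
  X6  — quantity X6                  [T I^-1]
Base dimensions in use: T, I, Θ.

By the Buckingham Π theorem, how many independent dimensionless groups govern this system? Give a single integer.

4

Exponent matrix [T,I,Θ] × [X1,X2,X3,X4,X5,X6]:
  T: [ 0 -2 -2  0  0  1]
  I: [ 1  1  1 -1  1 -1]
  Θ: [ 1 -1 -1 -1  1  0]
Row reduction gives pivot columns X1,X2; rank = 2
6 vars − rank 2 = 4 Π groups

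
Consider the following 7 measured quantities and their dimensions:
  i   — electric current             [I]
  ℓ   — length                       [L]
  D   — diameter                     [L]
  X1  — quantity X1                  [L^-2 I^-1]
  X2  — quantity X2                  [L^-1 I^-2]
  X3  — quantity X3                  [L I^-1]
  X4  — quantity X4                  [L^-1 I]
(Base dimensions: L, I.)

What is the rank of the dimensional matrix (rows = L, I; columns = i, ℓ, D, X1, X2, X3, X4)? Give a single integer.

2

Dimensional matrix (L×I by i×ℓ×D×X1×X2×X3×X4):
  L: [ 0  1  1 -2 -1  1 -1]
  I: [ 1  0  0 -1 -2 -1  1]
Echelon form has 2 nonzero rows (pivots: i,ℓ)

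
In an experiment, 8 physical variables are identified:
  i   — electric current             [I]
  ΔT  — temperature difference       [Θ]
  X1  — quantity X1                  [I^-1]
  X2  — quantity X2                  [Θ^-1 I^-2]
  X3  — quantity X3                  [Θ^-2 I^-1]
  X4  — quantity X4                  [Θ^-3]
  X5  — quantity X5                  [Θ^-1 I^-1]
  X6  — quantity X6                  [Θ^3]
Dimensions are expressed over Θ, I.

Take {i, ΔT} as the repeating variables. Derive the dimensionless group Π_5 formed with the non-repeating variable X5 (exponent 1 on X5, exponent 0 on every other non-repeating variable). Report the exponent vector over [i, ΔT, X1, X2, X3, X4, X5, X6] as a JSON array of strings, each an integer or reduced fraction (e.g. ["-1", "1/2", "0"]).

Write exponents as rows Θ,I / cols i,ΔT,X1,X2,X3,X4,X5,X6:
  Θ: [ 0  1  0 -1 -2 -3 -1  3]
  I: [ 1  0 -1 -2 -1  0 -1  0]
RREF → pivots at {i,ΔT} ⇒ r = 2
Repeat: i,ΔT; free: X1,X2,X3,X4,X5,X6
RREF:
  r0: [   1    0   -1   -2   -1    0   -1    0]
  r1: [   0    1    0   -1   -2   -3   -1    3]
Fix exponent of X5 at 1, X1 at 0, X2 at 0, X3 at 0, X4 at 0, X6 at 0; solve each RREF row for its pivot's exponent:
  r0: exp(i) + (-1)·1 = 0 ⇒ exp(i) = 1
  r1: exp(ΔT) + (-1)·1 = 0 ⇒ exp(ΔT) = 1
Π_5 = i · ΔT · X5

["1", "1", "0", "0", "0", "0", "1", "0"]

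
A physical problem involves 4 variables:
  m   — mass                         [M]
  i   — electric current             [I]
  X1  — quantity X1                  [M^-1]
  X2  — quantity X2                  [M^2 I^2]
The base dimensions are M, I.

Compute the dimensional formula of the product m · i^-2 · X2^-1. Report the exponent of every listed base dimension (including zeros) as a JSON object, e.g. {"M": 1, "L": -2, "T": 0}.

Exponent matrix [M,I] × [m,i,X1,X2]:
  M: [ 1  0 -1  2]
  I: [ 0  1  0  2]
  [M]: (1)·1+(-2)·0+(-1)·2 = -1
  [I]: (1)·0+(-2)·1+(-1)·2 = -4
⇒ M^-1 I^-4

{"M": -1, "I": -4}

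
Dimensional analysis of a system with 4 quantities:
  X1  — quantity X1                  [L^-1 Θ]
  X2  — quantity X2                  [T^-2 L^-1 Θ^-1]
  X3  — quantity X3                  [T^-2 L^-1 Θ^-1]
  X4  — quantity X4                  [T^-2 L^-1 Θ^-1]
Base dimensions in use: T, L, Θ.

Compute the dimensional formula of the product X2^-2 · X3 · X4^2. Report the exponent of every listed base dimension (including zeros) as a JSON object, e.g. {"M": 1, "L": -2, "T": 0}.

{"T": -2, "L": -1, "Θ": -1}

Exponent matrix [T,L,Θ] × [X1,X2,X3,X4]:
  T: [ 0 -2 -2 -2]
  L: [-1 -1 -1 -1]
  Θ: [ 1 -1 -1 -1]
  [T]: (-2)·-2+(1)·-2+(2)·-2 = -2
  [L]: (-2)·-1+(1)·-1+(2)·-1 = -1
  [Θ]: (-2)·-1+(1)·-1+(2)·-1 = -1
⇒ T^-2 L^-1 Θ^-1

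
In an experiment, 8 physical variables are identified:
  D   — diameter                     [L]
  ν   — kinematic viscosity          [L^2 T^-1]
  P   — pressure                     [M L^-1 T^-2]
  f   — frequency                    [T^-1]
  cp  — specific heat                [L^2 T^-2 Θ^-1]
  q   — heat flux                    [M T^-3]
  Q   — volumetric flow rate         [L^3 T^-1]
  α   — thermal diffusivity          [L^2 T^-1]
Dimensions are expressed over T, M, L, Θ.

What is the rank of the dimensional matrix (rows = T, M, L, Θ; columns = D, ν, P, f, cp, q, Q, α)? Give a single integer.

Dimensional matrix (T×M×L×Θ by D×ν×P×f×cp×q×Q×α):
  T: [ 0 -1 -2 -1 -2 -3 -1 -1]
  M: [ 0  0  1  0  0  1  0  0]
  L: [ 1  2 -1  0  2  0  3  2]
  Θ: [ 0  0  0  0 -1  0  0  0]
Row reduction gives pivot columns D,ν,P,cp; rank = 4

4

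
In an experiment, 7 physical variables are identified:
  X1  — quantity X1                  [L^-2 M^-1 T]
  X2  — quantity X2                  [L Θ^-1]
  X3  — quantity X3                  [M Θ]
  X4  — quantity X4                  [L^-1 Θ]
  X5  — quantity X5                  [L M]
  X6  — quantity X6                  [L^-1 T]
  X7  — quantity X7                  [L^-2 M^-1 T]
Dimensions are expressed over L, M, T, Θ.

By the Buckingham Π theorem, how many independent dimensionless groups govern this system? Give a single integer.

4

Write exponents as rows L,M,T,Θ / cols X1,X2,X3,X4,X5,X6,X7:
  L: [-2  1  0 -1  1 -1 -2]
  M: [-1  0  1  0  1  0 -1]
  T: [ 1  0  0  0  0  1  1]
  Θ: [ 0 -1  1  1  0  0  0]
Row reduction gives pivot columns X1,X2,X3; rank = 3
Π count = n − r = 7 − 3 = 4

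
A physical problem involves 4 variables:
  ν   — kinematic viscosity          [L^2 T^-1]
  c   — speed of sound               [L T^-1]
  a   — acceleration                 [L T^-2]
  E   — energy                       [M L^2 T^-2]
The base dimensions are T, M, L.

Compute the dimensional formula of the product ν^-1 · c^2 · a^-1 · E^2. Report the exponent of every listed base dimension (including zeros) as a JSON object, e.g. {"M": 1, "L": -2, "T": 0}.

{"T": -3, "M": 2, "L": 3}

Dimensional matrix (T×M×L by ν×c×a×E):
  T: [-1 -1 -2 -2]
  M: [ 0  0  0  1]
  L: [ 2  1  1  2]
  [T]: (-1)·-1+(2)·-1+(-1)·-2+(2)·-2 = -3
  [M]: (-1)·0+(2)·0+(-1)·0+(2)·1 = 2
  [L]: (-1)·2+(2)·1+(-1)·1+(2)·2 = 3
⇒ T^-3 M^2 L^3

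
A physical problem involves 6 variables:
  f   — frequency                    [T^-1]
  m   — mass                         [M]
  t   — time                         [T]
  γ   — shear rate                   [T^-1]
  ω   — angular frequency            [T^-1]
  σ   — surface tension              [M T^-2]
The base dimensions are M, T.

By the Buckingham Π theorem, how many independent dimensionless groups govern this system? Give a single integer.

Dimensional matrix (M×T by f×m×t×γ×ω×σ):
  M: [ 0  1  0  0  0  1]
  T: [-1  0  1 -1 -1 -2]
Echelon form has 2 nonzero rows (pivots: f,m)
n=6, r=2 ⇒ 4 dimensionless groups

4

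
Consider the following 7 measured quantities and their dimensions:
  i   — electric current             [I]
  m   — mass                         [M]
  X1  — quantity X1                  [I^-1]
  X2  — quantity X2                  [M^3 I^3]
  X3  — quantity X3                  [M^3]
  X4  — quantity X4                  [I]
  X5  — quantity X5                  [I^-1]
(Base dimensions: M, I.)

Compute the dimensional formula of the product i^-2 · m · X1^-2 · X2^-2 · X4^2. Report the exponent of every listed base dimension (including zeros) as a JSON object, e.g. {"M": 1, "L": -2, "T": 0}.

{"M": -5, "I": -4}

Exponent matrix [M,I] × [i,m,X1,X2,X3,X4,X5]:
  M: [ 0  1  0  3  3  0  0]
  I: [ 1  0 -1  3  0  1 -1]
  [M]: (-2)·0+(1)·1+(-2)·0+(-2)·3+(2)·0 = -5
  [I]: (-2)·1+(1)·0+(-2)·-1+(-2)·3+(2)·1 = -4
⇒ M^-5 I^-4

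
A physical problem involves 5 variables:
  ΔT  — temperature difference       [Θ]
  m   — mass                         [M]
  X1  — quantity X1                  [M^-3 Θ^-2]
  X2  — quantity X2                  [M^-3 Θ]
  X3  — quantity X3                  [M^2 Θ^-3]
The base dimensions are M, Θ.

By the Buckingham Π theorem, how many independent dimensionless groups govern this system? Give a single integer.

3

Exponent matrix [M,Θ] × [ΔT,m,X1,X2,X3]:
  M: [ 0  1 -3 -3  2]
  Θ: [ 1  0 -2  1 -3]
Row reduction gives pivot columns ΔT,m; rank = 2
n=5, r=2 ⇒ 3 dimensionless groups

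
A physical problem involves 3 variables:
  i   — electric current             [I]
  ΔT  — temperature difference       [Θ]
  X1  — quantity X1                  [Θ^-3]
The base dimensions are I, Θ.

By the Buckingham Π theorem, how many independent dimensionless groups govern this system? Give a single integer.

Exponent matrix [I,Θ] × [i,ΔT,X1]:
  I: [ 1  0  0]
  Θ: [ 0  1 -3]
Echelon form has 2 nonzero rows (pivots: i,ΔT)
Π count = n − r = 3 − 2 = 1

1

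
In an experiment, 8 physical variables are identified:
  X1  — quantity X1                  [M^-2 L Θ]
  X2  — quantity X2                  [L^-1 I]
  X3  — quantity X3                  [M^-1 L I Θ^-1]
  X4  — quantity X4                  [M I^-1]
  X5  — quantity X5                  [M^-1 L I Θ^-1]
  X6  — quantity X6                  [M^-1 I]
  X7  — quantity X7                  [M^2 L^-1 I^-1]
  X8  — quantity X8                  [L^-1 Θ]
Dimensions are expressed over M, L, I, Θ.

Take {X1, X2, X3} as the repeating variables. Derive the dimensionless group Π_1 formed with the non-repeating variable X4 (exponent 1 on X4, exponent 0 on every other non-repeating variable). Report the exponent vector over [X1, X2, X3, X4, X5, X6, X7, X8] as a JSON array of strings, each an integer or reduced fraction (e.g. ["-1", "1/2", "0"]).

["1/3", "2/3", "1/3", "1", "0", "0", "0", "0"]

Dimensional matrix (M×L×I×Θ by X1×X2×X3×X4×X5×X6×X7×X8):
  M: [-2  0 -1  1 -1 -1  2  0]
  L: [ 1 -1  1  0  1  0 -1 -1]
  I: [ 0  1  1 -1  1  1 -1  0]
  Θ: [ 1  0 -1  0 -1  0  0  1]
Echelon form has 3 nonzero rows (pivots: X1,X2,X3)
Repeat: X1,X2,X3; free: X4,X5,X6,X7,X8
RREF:
  r0: [   1    0    0 -1/3    0  1/3 -2/3  1/3]
  r1: [   0    1    0 -2/3    0  2/3 -1/3  2/3]
  r2: [   0    0    1 -1/3    1  1/3 -2/3 -2/3]
  r3: [   0    0    0    0    0    0    0    0]
Fix exponent of X4 at 1, X5 at 0, X6 at 0, X7 at 0, X8 at 0; solve each RREF row for its pivot's exponent:
  r0: exp(X1) + (-1/3)·1 = 0 ⇒ exp(X1) = 1/3
  r1: exp(X2) + (-2/3)·1 = 0 ⇒ exp(X2) = 2/3
  r2: exp(X3) + (-1/3)·1 = 0 ⇒ exp(X3) = 1/3
Π_1 = X1^(1/3) · X2^(2/3) · X3^(1/3) · X4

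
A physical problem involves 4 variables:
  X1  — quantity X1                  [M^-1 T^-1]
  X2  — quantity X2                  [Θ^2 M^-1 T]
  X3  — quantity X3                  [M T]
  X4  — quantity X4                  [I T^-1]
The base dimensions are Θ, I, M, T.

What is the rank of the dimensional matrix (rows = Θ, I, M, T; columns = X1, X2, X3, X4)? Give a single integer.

3

Dimensional matrix (Θ×I×M×T by X1×X2×X3×X4):
  Θ: [ 0  2  0  0]
  I: [ 0  0  0  1]
  M: [-1 -1  1  0]
  T: [-1  1  1 -1]
RREF → pivots at {X1,X2,X4} ⇒ r = 3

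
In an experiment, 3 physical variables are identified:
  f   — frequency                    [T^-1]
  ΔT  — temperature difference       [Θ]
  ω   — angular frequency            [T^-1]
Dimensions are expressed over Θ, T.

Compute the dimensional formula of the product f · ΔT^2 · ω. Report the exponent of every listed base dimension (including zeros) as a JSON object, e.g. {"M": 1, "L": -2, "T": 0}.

{"Θ": 2, "T": -2}

Write exponents as rows Θ,T / cols f,ΔT,ω:
  Θ: [ 0  1  0]
  T: [-1  0 -1]
  [Θ]: (1)·0+(2)·1+(1)·0 = 2
  [T]: (1)·-1+(2)·0+(1)·-1 = -2
⇒ Θ^2 T^-2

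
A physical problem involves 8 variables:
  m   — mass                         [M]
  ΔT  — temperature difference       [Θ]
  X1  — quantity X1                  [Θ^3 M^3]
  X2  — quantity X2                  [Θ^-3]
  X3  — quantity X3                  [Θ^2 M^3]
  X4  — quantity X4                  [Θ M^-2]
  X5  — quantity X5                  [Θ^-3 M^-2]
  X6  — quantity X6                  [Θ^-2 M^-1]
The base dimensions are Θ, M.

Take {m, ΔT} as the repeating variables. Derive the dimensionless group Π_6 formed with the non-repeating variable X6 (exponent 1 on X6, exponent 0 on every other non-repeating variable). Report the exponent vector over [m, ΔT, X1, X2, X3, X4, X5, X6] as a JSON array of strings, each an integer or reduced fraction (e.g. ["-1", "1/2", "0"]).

Exponent matrix [Θ,M] × [m,ΔT,X1,X2,X3,X4,X5,X6]:
  Θ: [ 0  1  3 -3  2  1 -3 -2]
  M: [ 1  0  3  0  3 -2 -2 -1]
RREF → pivots at {m,ΔT} ⇒ r = 2
Pivot set = {m,ΔT}, free = {X1,X2,X3,X4,X5,X6}
RREF:
  r0: [   1    0    3    0    3   -2   -2   -1]
  r1: [   0    1    3   -3    2    1   -3   -2]
Fix exponent of X6 at 1, X1 at 0, X2 at 0, X3 at 0, X4 at 0, X5 at 0; solve each RREF row for its pivot's exponent:
  r0: exp(m) + (-1)·1 = 0 ⇒ exp(m) = 1
  r1: exp(ΔT) + (-2)·1 = 0 ⇒ exp(ΔT) = 2
Π_6 = m · ΔT^2 · X6

["1", "2", "0", "0", "0", "0", "0", "1"]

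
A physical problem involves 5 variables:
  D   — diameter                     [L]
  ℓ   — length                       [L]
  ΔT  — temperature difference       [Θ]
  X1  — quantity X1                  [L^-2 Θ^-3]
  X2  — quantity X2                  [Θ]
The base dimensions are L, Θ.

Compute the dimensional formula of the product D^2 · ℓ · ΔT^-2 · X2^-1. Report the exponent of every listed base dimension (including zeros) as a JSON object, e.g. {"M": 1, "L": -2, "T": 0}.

Exponent matrix [L,Θ] × [D,ℓ,ΔT,X1,X2]:
  L: [ 1  1  0 -2  0]
  Θ: [ 0  0  1 -3  1]
  [L]: (2)·1+(1)·1+(-2)·0+(-1)·0 = 3
  [Θ]: (2)·0+(1)·0+(-2)·1+(-1)·1 = -3
⇒ L^3 Θ^-3

{"L": 3, "Θ": -3}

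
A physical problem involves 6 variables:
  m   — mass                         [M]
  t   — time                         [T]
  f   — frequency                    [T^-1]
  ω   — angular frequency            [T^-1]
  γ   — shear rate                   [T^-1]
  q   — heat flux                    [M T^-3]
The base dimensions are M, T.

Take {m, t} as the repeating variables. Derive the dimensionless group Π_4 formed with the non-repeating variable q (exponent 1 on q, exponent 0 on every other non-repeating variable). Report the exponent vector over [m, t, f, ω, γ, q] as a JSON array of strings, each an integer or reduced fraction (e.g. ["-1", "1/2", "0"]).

Dimensional matrix (M×T by m×t×f×ω×γ×q):
  M: [ 1  0  0  0  0  1]
  T: [ 0  1 -1 -1 -1 -3]
Echelon form has 2 nonzero rows (pivots: m,t)
Pivot set = {m,t}, free = {f,ω,γ,q}
RREF:
  r0: [   1    0    0    0    0    1]
  r1: [   0    1   -1   -1   -1   -3]
Fix exponent of q at 1, f at 0, ω at 0, γ at 0; solve each RREF row for its pivot's exponent:
  r0: exp(m) + (1)·1 = 0 ⇒ exp(m) = -1
  r1: exp(t) + (-3)·1 = 0 ⇒ exp(t) = 3
Π_4 = m^-1 · t^3 · q

["-1", "3", "0", "0", "0", "1"]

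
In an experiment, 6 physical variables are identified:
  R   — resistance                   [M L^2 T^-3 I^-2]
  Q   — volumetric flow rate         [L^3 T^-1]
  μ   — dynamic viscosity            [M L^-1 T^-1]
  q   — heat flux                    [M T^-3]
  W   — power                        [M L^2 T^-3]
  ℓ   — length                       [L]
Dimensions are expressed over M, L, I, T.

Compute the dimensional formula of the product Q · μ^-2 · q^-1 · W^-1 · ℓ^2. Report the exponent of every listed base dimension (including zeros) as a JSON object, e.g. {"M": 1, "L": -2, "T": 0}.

{"M": -4, "L": 5, "I": 0, "T": 7}

Write exponents as rows M,L,I,T / cols R,Q,μ,q,W,ℓ:
  M: [ 1  0  1  1  1  0]
  L: [ 2  3 -1  0  2  1]
  I: [-2  0  0  0  0  0]
  T: [-3 -1 -1 -3 -3  0]
  [M]: (1)·0+(-2)·1+(-1)·1+(-1)·1+(2)·0 = -4
  [L]: (1)·3+(-2)·-1+(-1)·0+(-1)·2+(2)·1 = 5
  [I]: (1)·0+(-2)·0+(-1)·0+(-1)·0+(2)·0 = 0
  [T]: (1)·-1+(-2)·-1+(-1)·-3+(-1)·-3+(2)·0 = 7
⇒ M^-4 L^5 T^7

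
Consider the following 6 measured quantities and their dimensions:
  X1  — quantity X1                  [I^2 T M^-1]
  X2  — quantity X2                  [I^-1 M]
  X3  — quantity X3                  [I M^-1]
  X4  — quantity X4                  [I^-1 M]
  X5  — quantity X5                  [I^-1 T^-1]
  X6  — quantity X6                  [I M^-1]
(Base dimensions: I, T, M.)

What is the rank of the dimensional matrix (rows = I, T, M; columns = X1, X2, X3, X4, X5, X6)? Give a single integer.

Write exponents as rows I,T,M / cols X1,X2,X3,X4,X5,X6:
  I: [ 2 -1  1 -1 -1  1]
  T: [ 1  0  0  0 -1  0]
  M: [-1  1 -1  1  0 -1]
RREF → pivots at {X1,X2} ⇒ r = 2

2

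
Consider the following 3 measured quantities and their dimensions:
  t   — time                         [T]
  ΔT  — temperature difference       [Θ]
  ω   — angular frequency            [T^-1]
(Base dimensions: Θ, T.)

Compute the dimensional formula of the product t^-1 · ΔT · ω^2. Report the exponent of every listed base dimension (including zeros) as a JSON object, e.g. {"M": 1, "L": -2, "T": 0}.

{"Θ": 1, "T": -3}

Write exponents as rows Θ,T / cols t,ΔT,ω:
  Θ: [ 0  1  0]
  T: [ 1  0 -1]
  [Θ]: (-1)·0+(1)·1+(2)·0 = 1
  [T]: (-1)·1+(1)·0+(2)·-1 = -3
⇒ Θ T^-3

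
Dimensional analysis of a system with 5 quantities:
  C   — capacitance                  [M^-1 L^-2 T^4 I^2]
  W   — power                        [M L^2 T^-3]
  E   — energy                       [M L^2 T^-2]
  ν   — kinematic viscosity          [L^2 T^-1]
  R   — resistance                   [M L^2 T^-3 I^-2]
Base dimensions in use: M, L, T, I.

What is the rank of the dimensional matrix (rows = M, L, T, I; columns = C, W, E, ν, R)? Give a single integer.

4

Exponent matrix [M,L,T,I] × [C,W,E,ν,R]:
  M: [-1  1  1  0  1]
  L: [-2  2  2  2  2]
  T: [ 4 -3 -2 -1 -3]
  I: [ 2  0  0  0 -2]
RREF → pivots at {C,W,E,ν} ⇒ r = 4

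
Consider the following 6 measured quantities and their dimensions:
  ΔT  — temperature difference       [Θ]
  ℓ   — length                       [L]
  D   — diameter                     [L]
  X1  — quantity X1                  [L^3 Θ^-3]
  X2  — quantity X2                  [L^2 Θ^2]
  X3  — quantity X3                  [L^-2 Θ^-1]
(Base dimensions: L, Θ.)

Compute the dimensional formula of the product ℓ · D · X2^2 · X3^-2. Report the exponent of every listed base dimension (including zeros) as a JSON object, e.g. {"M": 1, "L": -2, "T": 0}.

Dimensional matrix (L×Θ by ΔT×ℓ×D×X1×X2×X3):
  L: [ 0  1  1  3  2 -2]
  Θ: [ 1  0  0 -3  2 -1]
  [L]: (1)·1+(1)·1+(2)·2+(-2)·-2 = 10
  [Θ]: (1)·0+(1)·0+(2)·2+(-2)·-1 = 6
⇒ L^10 Θ^6

{"L": 10, "Θ": 6}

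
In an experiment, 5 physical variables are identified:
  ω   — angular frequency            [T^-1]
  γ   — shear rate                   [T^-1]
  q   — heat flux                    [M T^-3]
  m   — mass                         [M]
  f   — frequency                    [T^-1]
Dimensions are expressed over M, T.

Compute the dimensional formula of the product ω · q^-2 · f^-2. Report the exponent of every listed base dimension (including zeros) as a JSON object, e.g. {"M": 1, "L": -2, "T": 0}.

{"M": -2, "T": 7}

Dimensional matrix (M×T by ω×γ×q×m×f):
  M: [ 0  0  1  1  0]
  T: [-1 -1 -3  0 -1]
  [M]: (1)·0+(-2)·1+(-2)·0 = -2
  [T]: (1)·-1+(-2)·-3+(-2)·-1 = 7
⇒ M^-2 T^7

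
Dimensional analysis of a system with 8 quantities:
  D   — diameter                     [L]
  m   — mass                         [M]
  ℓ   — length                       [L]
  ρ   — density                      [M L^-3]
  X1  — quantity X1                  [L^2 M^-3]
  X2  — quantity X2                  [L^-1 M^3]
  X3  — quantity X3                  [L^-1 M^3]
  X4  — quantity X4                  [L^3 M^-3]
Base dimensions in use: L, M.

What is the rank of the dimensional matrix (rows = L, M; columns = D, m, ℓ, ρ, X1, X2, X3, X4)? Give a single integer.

Write exponents as rows L,M / cols D,m,ℓ,ρ,X1,X2,X3,X4:
  L: [ 1  0  1 -3  2 -1 -1  3]
  M: [ 0  1  0  1 -3  3  3 -3]
Echelon form has 2 nonzero rows (pivots: D,m)

2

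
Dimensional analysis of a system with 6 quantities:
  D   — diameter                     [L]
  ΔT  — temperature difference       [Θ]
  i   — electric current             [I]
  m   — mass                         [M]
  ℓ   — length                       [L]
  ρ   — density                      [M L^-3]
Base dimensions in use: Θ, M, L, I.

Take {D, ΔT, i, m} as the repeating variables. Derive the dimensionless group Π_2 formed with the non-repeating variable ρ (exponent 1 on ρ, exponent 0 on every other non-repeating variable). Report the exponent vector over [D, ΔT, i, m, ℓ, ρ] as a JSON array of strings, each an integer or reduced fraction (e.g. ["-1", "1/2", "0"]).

["3", "0", "0", "-1", "0", "1"]

Exponent matrix [Θ,M,L,I] × [D,ΔT,i,m,ℓ,ρ]:
  Θ: [ 0  1  0  0  0  0]
  M: [ 0  0  0  1  0  1]
  L: [ 1  0  0  0  1 -3]
  I: [ 0  0  1  0  0  0]
Echelon form has 4 nonzero rows (pivots: D,ΔT,i,m)
Repeat: D,ΔT,i,m; free: ℓ,ρ
RREF:
  r0: [   1    0    0    0    1   -3]
  r1: [   0    1    0    0    0    0]
  r2: [   0    0    1    0    0    0]
  r3: [   0    0    0    1    0    1]
Fix exponent of ρ at 1, ℓ at 0; solve each RREF row for its pivot's exponent:
  r0: exp(D) + (-3)·1 = 0 ⇒ exp(D) = 3
  r1: exp(ΔT) + (0)·1 = 0 ⇒ exp(ΔT) = 0
  r2: exp(i) + (0)·1 = 0 ⇒ exp(i) = 0
  r3: exp(m) + (1)·1 = 0 ⇒ exp(m) = -1
Π_2 = D^3 · m^-1 · ρ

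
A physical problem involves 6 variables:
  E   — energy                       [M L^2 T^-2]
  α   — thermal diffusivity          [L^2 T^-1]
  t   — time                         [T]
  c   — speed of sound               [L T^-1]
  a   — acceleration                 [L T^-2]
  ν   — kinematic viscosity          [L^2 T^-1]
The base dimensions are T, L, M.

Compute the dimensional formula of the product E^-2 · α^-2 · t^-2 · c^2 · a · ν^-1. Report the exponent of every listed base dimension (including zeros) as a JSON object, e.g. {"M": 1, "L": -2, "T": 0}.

{"T": 1, "L": -7, "M": -2}

Dimensional matrix (T×L×M by E×α×t×c×a×ν):
  T: [-2 -1  1 -1 -2 -1]
  L: [ 2  2  0  1  1  2]
  M: [ 1  0  0  0  0  0]
  [T]: (-2)·-2+(-2)·-1+(-2)·1+(2)·-1+(1)·-2+(-1)·-1 = 1
  [L]: (-2)·2+(-2)·2+(-2)·0+(2)·1+(1)·1+(-1)·2 = -7
  [M]: (-2)·1+(-2)·0+(-2)·0+(2)·0+(1)·0+(-1)·0 = -2
⇒ T L^-7 M^-2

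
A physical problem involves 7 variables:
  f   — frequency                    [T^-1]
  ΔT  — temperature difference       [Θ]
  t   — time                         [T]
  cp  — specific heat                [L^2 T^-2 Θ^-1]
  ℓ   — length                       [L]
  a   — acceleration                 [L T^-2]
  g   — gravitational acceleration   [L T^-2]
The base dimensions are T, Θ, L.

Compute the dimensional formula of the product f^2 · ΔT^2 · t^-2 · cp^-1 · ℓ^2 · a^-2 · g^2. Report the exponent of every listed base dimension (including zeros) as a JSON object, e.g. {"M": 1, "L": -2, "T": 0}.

Write exponents as rows T,Θ,L / cols f,ΔT,t,cp,ℓ,a,g:
  T: [-1  0  1 -2  0 -2 -2]
  Θ: [ 0  1  0 -1  0  0  0]
  L: [ 0  0  0  2  1  1  1]
  [T]: (2)·-1+(2)·0+(-2)·1+(-1)·-2+(2)·0+(-2)·-2+(2)·-2 = -2
  [Θ]: (2)·0+(2)·1+(-2)·0+(-1)·-1+(2)·0+(-2)·0+(2)·0 = 3
  [L]: (2)·0+(2)·0+(-2)·0+(-1)·2+(2)·1+(-2)·1+(2)·1 = 0
⇒ T^-2 Θ^3

{"T": -2, "Θ": 3, "L": 0}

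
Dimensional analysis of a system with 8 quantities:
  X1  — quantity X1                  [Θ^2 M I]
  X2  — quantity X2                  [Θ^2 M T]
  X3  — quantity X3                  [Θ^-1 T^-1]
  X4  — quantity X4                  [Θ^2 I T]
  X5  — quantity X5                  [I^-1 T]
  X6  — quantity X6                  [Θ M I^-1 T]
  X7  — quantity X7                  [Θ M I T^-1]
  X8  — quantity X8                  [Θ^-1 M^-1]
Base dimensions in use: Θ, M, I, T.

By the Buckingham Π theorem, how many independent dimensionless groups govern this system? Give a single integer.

Exponent matrix [Θ,M,I,T] × [X1,X2,X3,X4,X5,X6,X7,X8]:
  Θ: [ 2  2 -1  2  0  1  1 -1]
  M: [ 1  1  0  0  0  1  1 -1]
  I: [ 1  0  0  1 -1 -1  1  0]
  T: [ 0  1 -1  1  1  1 -1  0]
Row reduction gives pivot columns X1,X2,X3; rank = 3
8 vars − rank 3 = 5 Π groups

5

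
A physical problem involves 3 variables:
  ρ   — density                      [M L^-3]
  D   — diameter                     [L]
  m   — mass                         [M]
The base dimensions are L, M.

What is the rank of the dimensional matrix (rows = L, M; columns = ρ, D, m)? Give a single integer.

Exponent matrix [L,M] × [ρ,D,m]:
  L: [-3  1  0]
  M: [ 1  0  1]
Row reduction gives pivot columns ρ,D; rank = 2

2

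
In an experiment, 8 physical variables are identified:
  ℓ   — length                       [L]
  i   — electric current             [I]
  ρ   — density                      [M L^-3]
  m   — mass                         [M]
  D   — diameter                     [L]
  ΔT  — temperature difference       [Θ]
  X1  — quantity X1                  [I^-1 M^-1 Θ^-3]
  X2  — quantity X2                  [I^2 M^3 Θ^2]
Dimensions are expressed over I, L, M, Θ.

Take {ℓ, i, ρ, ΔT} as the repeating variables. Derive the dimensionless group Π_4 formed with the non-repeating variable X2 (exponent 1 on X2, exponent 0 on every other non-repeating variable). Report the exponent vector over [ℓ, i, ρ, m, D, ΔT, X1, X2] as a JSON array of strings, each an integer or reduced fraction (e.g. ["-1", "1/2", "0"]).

["-9", "-2", "-3", "0", "0", "-2", "0", "1"]

Dimensional matrix (I×L×M×Θ by ℓ×i×ρ×m×D×ΔT×X1×X2):
  I: [ 0  1  0  0  0  0 -1  2]
  L: [ 1  0 -3  0  1  0  0  0]
  M: [ 0  0  1  1  0  0 -1  3]
  Θ: [ 0  0  0  0  0  1 -3  2]
Echelon form has 4 nonzero rows (pivots: ℓ,i,ρ,ΔT)
Pivot set = {ℓ,i,ρ,ΔT}, free = {m,D,X1,X2}
RREF:
  r0: [   1    0    0    3    1    0   -3    9]
  r1: [   0    1    0    0    0    0   -1    2]
  r2: [   0    0    1    1    0    0   -1    3]
  r3: [   0    0    0    0    0    1   -3    2]
Fix exponent of X2 at 1, m at 0, D at 0, X1 at 0; solve each RREF row for its pivot's exponent:
  r0: exp(ℓ) + (9)·1 = 0 ⇒ exp(ℓ) = -9
  r1: exp(i) + (2)·1 = 0 ⇒ exp(i) = -2
  r2: exp(ρ) + (3)·1 = 0 ⇒ exp(ρ) = -3
  r3: exp(ΔT) + (2)·1 = 0 ⇒ exp(ΔT) = -2
Π_4 = ℓ^-9 · i^-2 · ρ^-3 · ΔT^-2 · X2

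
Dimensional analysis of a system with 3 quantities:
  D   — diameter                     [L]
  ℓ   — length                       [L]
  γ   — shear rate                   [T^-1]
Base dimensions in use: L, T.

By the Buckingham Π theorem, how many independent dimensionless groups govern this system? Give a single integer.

1

Exponent matrix [L,T] × [D,ℓ,γ]:
  L: [ 1  1  0]
  T: [ 0  0 -1]
Row reduction gives pivot columns D,γ; rank = 2
n=3, r=2 ⇒ 1 dimensionless group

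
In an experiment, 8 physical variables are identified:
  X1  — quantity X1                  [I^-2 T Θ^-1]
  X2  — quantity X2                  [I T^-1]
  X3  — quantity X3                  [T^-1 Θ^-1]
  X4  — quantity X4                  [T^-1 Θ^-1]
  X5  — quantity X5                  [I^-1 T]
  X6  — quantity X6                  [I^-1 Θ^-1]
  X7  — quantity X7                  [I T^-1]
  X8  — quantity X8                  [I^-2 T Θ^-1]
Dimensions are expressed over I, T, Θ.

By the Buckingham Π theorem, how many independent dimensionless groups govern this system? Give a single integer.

Exponent matrix [I,T,Θ] × [X1,X2,X3,X4,X5,X6,X7,X8]:
  I: [-2  1  0  0 -1 -1  1 -2]
  T: [ 1 -1 -1 -1  1  0 -1  1]
  Θ: [-1  0 -1 -1  0 -1  0 -1]
Row reduction gives pivot columns X1,X2; rank = 2
8 vars − rank 2 = 6 Π groups

6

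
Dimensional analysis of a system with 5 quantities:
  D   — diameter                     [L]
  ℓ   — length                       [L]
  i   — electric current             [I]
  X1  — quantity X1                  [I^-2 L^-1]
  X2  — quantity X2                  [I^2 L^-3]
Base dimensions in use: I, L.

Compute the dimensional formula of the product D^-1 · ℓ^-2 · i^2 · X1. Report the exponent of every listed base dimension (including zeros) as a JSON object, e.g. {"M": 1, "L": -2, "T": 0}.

{"I": 0, "L": -4}

Dimensional matrix (I×L by D×ℓ×i×X1×X2):
  I: [ 0  0  1 -2  2]
  L: [ 1  1  0 -1 -3]
  [I]: (-1)·0+(-2)·0+(2)·1+(1)·-2 = 0
  [L]: (-1)·1+(-2)·1+(2)·0+(1)·-1 = -4
⇒ L^-4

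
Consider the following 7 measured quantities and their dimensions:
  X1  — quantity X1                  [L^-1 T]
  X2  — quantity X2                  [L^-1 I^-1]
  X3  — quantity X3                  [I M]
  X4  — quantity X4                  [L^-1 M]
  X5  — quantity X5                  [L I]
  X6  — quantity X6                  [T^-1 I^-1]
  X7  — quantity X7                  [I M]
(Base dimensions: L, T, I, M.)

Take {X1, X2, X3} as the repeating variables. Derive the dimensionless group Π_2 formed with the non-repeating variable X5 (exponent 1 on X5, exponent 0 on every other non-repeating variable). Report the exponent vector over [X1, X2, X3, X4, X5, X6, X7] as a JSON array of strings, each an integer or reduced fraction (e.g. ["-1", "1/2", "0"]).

["0", "1", "0", "0", "1", "0", "0"]

Dimensional matrix (L×T×I×M by X1×X2×X3×X4×X5×X6×X7):
  L: [-1 -1  0 -1  1  0  0]
  T: [ 1  0  0  0  0 -1  0]
  I: [ 0 -1  1  0  1 -1  1]
  M: [ 0  0  1  1  0  0  1]
Row reduction gives pivot columns X1,X2,X3; rank = 3
Pivot set = {X1,X2,X3}, free = {X4,X5,X6,X7}
RREF:
  r0: [   1    0    0    0    0   -1    0]
  r1: [   0    1    0    1   -1    1    0]
  r2: [   0    0    1    1    0    0    1]
  r3: [   0    0    0    0    0    0    0]
Fix exponent of X5 at 1, X4 at 0, X6 at 0, X7 at 0; solve each RREF row for its pivot's exponent:
  r0: exp(X1) + (0)·1 = 0 ⇒ exp(X1) = 0
  r1: exp(X2) + (-1)·1 = 0 ⇒ exp(X2) = 1
  r2: exp(X3) + (0)·1 = 0 ⇒ exp(X3) = 0
Π_2 = X2 · X5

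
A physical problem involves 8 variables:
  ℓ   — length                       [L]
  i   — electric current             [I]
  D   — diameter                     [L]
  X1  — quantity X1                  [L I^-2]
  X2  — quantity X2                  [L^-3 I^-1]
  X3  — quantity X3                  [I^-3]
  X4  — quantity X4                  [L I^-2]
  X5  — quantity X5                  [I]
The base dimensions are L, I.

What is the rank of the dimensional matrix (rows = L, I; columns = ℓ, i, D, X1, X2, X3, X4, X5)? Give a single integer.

Exponent matrix [L,I] × [ℓ,i,D,X1,X2,X3,X4,X5]:
  L: [ 1  0  1  1 -3  0  1  0]
  I: [ 0  1  0 -2 -1 -3 -2  1]
Row reduction gives pivot columns ℓ,i; rank = 2

2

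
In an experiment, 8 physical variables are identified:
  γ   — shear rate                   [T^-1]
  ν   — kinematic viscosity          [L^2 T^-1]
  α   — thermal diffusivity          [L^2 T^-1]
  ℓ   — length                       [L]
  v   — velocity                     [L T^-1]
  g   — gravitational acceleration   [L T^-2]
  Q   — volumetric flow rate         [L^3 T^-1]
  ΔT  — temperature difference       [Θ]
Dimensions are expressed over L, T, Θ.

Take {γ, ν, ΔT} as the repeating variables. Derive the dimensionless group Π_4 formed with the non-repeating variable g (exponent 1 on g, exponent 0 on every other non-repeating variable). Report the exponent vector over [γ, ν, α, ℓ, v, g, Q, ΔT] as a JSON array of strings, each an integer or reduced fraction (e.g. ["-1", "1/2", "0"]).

Dimensional matrix (L×T×Θ by γ×ν×α×ℓ×v×g×Q×ΔT):
  L: [ 0  2  2  1  1  1  3  0]
  T: [-1 -1 -1  0 -1 -2 -1  0]
  Θ: [ 0  0  0  0  0  0  0  1]
Row reduction gives pivot columns γ,ν,ΔT; rank = 3
Repeat: γ,ν,ΔT; free: α,ℓ,v,g,Q
RREF:
  r0: [   1    0    0 -1/2  1/2  3/2 -1/2    0]
  r1: [   0    1    1  1/2  1/2  1/2  3/2    0]
  r2: [   0    0    0    0    0    0    0    1]
Fix exponent of g at 1, α at 0, ℓ at 0, v at 0, Q at 0; solve each RREF row for its pivot's exponent:
  r0: exp(γ) + (3/2)·1 = 0 ⇒ exp(γ) = -3/2
  r1: exp(ν) + (1/2)·1 = 0 ⇒ exp(ν) = -1/2
  r2: exp(ΔT) + (0)·1 = 0 ⇒ exp(ΔT) = 0
Π_4 = γ^(-3/2) · ν^(-1/2) · g

["-3/2", "-1/2", "0", "0", "0", "1", "0", "0"]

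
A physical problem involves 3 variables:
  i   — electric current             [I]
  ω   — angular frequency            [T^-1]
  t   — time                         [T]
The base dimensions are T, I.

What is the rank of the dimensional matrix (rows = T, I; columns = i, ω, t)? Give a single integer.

Dimensional matrix (T×I by i×ω×t):
  T: [ 0 -1  1]
  I: [ 1  0  0]
Row reduction gives pivot columns i,ω; rank = 2

2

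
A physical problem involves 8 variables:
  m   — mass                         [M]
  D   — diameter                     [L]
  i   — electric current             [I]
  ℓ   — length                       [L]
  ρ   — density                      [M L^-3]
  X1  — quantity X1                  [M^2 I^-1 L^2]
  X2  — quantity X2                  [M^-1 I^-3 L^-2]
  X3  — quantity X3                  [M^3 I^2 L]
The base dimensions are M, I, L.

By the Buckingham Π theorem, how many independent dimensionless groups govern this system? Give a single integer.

5

Dimensional matrix (M×I×L by m×D×i×ℓ×ρ×X1×X2×X3):
  M: [ 1  0  0  0  1  2 -1  3]
  I: [ 0  0  1  0  0 -1 -3  2]
  L: [ 0  1  0  1 -3  2 -2  1]
RREF → pivots at {m,D,i} ⇒ r = 3
Π count = n − r = 8 − 3 = 5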